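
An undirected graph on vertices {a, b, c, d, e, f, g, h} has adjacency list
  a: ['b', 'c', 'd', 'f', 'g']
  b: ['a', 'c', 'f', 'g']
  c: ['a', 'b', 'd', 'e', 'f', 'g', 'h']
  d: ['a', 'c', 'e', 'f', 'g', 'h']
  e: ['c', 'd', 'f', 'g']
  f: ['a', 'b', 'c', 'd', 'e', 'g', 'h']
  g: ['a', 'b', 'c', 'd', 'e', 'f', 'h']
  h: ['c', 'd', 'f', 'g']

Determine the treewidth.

4

A width-4 tree decomposition is:
Bags: B1 = {a, c, d, f, g}  B2 = {c, d, e, f, g}  B3 = {c, d, f, g, h}  B4 = {a, b, c, f, g}
Tree: B1–B2, B1–B3, B1–B4
Each bag holds 5 vertices, so the decomposition has width 4, which upper-bounds the treewidth. For the lower bound, the 5 vertices {c, d, e, f, g} are pairwise adjacent, and any tree decomposition puts a clique entirely inside one bag — forcing width ≥ 4. The upper and lower bounds meet at 4, so that is the treewidth.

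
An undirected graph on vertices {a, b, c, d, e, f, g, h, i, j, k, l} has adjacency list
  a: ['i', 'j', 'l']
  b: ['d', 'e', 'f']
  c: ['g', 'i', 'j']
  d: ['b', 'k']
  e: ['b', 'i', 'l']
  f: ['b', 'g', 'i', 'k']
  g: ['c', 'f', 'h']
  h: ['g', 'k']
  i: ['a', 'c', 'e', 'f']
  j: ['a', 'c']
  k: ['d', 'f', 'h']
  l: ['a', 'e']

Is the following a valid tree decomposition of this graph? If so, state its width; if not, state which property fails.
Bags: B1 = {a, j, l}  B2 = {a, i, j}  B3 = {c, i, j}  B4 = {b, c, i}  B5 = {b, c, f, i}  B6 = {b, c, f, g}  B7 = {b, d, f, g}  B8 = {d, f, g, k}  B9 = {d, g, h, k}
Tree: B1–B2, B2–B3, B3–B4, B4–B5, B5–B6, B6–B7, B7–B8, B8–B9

A tree decomposition must satisfy three properties: every vertex lies in some bag; for every edge, both endpoints lie together in some bag; and for every vertex, the bags containing it form a connected subtree. Here vertex e appears in no bag, so the decomposition is invalid.

No — vertex e appears in no bag.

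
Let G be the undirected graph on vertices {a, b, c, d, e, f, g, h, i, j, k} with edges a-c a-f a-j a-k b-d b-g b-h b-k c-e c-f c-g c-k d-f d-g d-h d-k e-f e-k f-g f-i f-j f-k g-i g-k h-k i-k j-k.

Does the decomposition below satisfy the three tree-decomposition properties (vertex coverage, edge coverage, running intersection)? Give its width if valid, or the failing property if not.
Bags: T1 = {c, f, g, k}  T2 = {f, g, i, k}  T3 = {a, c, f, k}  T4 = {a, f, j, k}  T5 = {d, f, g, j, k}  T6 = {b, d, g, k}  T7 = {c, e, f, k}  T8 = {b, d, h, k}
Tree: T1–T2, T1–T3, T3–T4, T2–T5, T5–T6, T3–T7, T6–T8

No — bags containing vertex j are not connected in the tree.

A tree decomposition must satisfy three properties: every vertex lies in some bag; for every edge, both endpoints lie together in some bag; and for every vertex, the bags containing it form a connected subtree. Here bags containing vertex j are not connected in the tree, so the decomposition is invalid.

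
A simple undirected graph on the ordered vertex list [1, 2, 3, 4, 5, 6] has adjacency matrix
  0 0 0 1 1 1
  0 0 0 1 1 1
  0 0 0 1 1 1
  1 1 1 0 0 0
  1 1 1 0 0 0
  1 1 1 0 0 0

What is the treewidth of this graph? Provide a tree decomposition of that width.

Each bag holds 4 vertices, so the decomposition has width 3, which upper-bounds the treewidth. For the lower bound: the 4 vertex sets {2,6}, {3,4}, {1}, {5} are disjoint, each induces a connected subgraph, and every pair is joined by at least one edge of G. Contracting each set to a single vertex therefore yields K_{4} as a minor, and since treewidth is minor-monotone, tw(G) ≥ tw(K_{4}) = 3. Therefore the treewidth is 3.

Treewidth 3.
One such decomposition:
Bags: B1 = {1, 2, 3, 6}  B2 = {1, 2, 3, 4}  B3 = {1, 2, 3, 5}
Tree: B1–B2, B2–B3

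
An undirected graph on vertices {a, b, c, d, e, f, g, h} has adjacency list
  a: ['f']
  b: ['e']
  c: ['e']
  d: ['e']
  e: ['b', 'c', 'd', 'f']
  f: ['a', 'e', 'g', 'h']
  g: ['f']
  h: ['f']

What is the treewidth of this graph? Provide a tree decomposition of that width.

Treewidth 1.
One optimal decomposition is:
Bags: B1 = {d, e}  B2 = {e, f}  B3 = {c, e}  B4 = {a, f}  B5 = {f, h}  B6 = {b, e}  B7 = {f, g}
Tree: B1–B2, B2–B3, B2–B4, B2–B5, B2–B6, B4–B7

Each bag holds 2 vertices, so the decomposition has width 1, which upper-bounds the treewidth. Since G has at least one edge (e.g. d–e), it is not an edgeless graph, so tw(G) ≥ 1. Combining the bounds, tw(G) = 1.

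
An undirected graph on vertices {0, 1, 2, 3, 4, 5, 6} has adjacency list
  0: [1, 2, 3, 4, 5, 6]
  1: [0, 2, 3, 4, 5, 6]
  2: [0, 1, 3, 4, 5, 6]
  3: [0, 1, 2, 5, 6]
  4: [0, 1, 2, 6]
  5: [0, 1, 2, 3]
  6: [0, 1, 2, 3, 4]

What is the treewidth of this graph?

A width-4 tree decomposition is:
Bags: B1 = {0, 1, 2, 4, 6}  B2 = {0, 1, 2, 3, 6}  B3 = {0, 1, 2, 3, 5}
Tree: B1–B2, B2–B3
The largest bag has 5 vertices, giving width 4; this decomposition certifies tw(G) ≤ 4. On the other hand G contains the 5-clique {0, 1, 2, 3, 5}. A clique must lie in a single bag of any decomposition, so no decomposition can have width below 4. Therefore the treewidth is 4.

4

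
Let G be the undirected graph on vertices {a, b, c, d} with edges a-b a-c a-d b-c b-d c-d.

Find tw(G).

A width-3 tree decomposition is:
Bags: B1 = {a, b, c, d}
Tree: (single bag)
A single bag containing all 4 vertices is trivially a valid decomposition of width 3. Conversely, {a, b, c, d} is a clique of size 4, and the vertices of any clique must share a bag in every tree decomposition; so some bag has ≥ 4 vertices and tw(G) ≥ 3. Combining the bounds, tw(G) = 3.

3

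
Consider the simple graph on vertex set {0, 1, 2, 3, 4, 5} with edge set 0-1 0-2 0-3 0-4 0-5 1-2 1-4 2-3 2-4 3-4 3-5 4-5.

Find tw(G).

3

A width-3 tree decomposition is:
Bags: B1 = {0, 1, 2, 4}  B2 = {0, 2, 3, 4}  B3 = {0, 3, 4, 5}
Tree: B1–B2, B2–B3
The largest bag has 4 vertices, giving width 3; this decomposition certifies tw(G) ≤ 3. On the other hand G contains the 4-clique {0, 1, 2, 4}. A clique must lie in a single bag of any decomposition, so no decomposition can have width below 3. Therefore the treewidth is 3.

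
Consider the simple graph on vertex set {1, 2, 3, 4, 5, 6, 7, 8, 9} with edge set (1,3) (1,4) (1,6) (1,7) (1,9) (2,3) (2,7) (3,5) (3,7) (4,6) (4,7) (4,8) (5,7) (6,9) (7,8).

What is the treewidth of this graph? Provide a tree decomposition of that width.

Each bag holds 3 vertices, so the decomposition has width 2, which upper-bounds the treewidth. On the other hand G contains the 3-clique {1, 6, 9}. A clique must lie in a single bag of any decomposition, so no decomposition can have width below 2. Hence tw(G) = 2 exactly.

Treewidth 2.
One such decomposition:
Bags: B1 = {3, 5, 7}  B2 = {1, 3, 7}  B3 = {2, 3, 7}  B4 = {1, 4, 7}  B5 = {4, 7, 8}  B6 = {1, 4, 6}  B7 = {1, 6, 9}
Tree: B1–B2, B1–B3, B2–B4, B4–B5, B4–B6, B6–B7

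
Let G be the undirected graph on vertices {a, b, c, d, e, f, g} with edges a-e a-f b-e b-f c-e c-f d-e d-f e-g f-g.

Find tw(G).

2

A width-2 tree decomposition is:
Bags: B1 = {c, e, f}  B2 = {a, e, f}  B3 = {d, e, f}  B4 = {b, e, f}  B5 = {e, f, g}
Tree: B1–B2, B2–B3, B3–B4, B4–B5
Every bag has size at most 3, so the width is 3 − 1 = 2 and tw(G) ≤ 2. The edges e–c–f–a–e form a cycle, so G is not a tree and its treewidth is at least 2. Therefore the treewidth is 2.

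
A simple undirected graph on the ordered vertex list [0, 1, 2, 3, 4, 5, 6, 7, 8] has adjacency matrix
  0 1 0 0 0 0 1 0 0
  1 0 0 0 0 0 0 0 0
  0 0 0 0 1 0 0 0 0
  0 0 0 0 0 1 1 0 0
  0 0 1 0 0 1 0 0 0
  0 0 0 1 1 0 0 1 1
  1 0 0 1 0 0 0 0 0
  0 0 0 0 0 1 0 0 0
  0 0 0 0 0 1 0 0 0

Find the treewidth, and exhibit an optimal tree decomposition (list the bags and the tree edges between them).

The largest bag has 2 vertices, giving width 1; this decomposition certifies tw(G) ≤ 1. Since G has at least one edge (e.g. 6–3), it is not an edgeless graph, so tw(G) ≥ 1. Therefore the treewidth is 1.

Treewidth 1.
One such decomposition:
Bags: B1 = {3, 6}  B2 = {3, 5}  B3 = {5, 7}  B4 = {0, 6}  B5 = {0, 1}  B6 = {4, 5}  B7 = {5, 8}  B8 = {2, 4}
Tree: B1–B2, B2–B3, B1–B4, B4–B5, B2–B6, B6–B7, B6–B8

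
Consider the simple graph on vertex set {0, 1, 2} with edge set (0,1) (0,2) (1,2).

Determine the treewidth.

A width-2 tree decomposition is:
Bags: B1 = {0, 1, 2}
Tree: (single bag)
With just one bag of size 3, the width is 3 − 1 = 2, so tw(G) ≤ 2. On the other hand G contains the 3-clique {0, 1, 2}. A clique must lie in a single bag of any decomposition, so no decomposition can have width below 2. Hence tw(G) = 2 exactly.

2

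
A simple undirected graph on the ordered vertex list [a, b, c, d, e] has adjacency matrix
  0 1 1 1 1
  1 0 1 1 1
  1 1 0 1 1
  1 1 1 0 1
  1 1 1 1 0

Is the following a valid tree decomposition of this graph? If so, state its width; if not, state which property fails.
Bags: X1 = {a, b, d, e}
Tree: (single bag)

A tree decomposition must satisfy three properties: every vertex lies in some bag; for every edge, both endpoints lie together in some bag; and for every vertex, the bags containing it form a connected subtree. Here vertex c appears in no bag, so the decomposition is invalid.

No — vertex c appears in no bag.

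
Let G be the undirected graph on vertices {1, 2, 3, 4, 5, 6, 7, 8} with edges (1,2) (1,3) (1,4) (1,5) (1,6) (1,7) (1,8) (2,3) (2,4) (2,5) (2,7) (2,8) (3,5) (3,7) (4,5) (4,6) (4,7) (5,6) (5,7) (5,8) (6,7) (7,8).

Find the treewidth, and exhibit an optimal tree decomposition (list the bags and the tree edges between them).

The largest bag has 5 vertices, giving width 4; this decomposition certifies tw(G) ≤ 4. For the lower bound, the 5 vertices {1, 2, 5, 7, 8} are pairwise adjacent, and any tree decomposition puts a clique entirely inside one bag — forcing width ≥ 4. Hence tw(G) = 4 exactly.

Treewidth 4.
One optimal decomposition is:
Bags: B1 = {1, 2, 4, 5, 7}  B2 = {1, 4, 5, 6, 7}  B3 = {1, 2, 3, 5, 7}  B4 = {1, 2, 5, 7, 8}
Tree: B1–B2, B1–B3, B1–B4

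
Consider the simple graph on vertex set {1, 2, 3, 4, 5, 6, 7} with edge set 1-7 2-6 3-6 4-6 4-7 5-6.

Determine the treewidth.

1

A width-1 tree decomposition is:
Bags: B1 = {4, 6}  B2 = {5, 6}  B3 = {2, 6}  B4 = {4, 7}  B5 = {3, 6}  B6 = {1, 7}
Tree: B1–B2, B2–B3, B1–B4, B2–B5, B4–B6
The largest bag has 2 vertices, giving width 1; this decomposition certifies tw(G) ≤ 1. G has an edge, so its treewidth is at least 1. Combining the bounds, tw(G) = 1.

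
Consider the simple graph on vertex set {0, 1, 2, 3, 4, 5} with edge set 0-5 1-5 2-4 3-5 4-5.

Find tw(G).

1

A width-1 tree decomposition is:
Bags: B1 = {0, 5}  B2 = {4, 5}  B3 = {1, 5}  B4 = {3, 5}  B5 = {2, 4}
Tree: B1–B2, B1–B3, B1–B4, B2–B5
Each bag holds 2 vertices, so the decomposition has width 1, which upper-bounds the treewidth. Any graph with an edge has treewidth ≥ 1, and G has the edge 5–0. Hence tw(G) = 1 exactly.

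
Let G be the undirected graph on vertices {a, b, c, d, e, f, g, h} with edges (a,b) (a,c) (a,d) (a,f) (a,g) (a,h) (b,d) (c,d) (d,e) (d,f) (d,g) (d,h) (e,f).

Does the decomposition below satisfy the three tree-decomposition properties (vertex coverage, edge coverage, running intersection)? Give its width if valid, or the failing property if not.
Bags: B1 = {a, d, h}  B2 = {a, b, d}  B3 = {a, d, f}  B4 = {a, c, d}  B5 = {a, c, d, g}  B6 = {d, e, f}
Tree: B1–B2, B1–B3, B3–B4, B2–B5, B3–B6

No — bags containing vertex c are not connected in the tree.

A tree decomposition must satisfy three properties: every vertex lies in some bag; for every edge, both endpoints lie together in some bag; and for every vertex, the bags containing it form a connected subtree. Here bags containing vertex c are not connected in the tree, so the decomposition is invalid.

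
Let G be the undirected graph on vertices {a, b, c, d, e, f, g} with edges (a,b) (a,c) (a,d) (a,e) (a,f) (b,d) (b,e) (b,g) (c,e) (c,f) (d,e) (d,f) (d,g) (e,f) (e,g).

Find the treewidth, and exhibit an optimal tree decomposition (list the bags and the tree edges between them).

Each bag holds 4 vertices, so the decomposition has width 3, which upper-bounds the treewidth. For the lower bound, the 4 vertices {a, d, e, f} are pairwise adjacent, and any tree decomposition puts a clique entirely inside one bag — forcing width ≥ 3. The upper and lower bounds meet at 3, so that is the treewidth.

Treewidth 3.
One optimal decomposition is:
Bags: B1 = {a, c, e, f}  B2 = {a, d, e, f}  B3 = {a, b, d, e}  B4 = {b, d, e, g}
Tree: B1–B2, B2–B3, B3–B4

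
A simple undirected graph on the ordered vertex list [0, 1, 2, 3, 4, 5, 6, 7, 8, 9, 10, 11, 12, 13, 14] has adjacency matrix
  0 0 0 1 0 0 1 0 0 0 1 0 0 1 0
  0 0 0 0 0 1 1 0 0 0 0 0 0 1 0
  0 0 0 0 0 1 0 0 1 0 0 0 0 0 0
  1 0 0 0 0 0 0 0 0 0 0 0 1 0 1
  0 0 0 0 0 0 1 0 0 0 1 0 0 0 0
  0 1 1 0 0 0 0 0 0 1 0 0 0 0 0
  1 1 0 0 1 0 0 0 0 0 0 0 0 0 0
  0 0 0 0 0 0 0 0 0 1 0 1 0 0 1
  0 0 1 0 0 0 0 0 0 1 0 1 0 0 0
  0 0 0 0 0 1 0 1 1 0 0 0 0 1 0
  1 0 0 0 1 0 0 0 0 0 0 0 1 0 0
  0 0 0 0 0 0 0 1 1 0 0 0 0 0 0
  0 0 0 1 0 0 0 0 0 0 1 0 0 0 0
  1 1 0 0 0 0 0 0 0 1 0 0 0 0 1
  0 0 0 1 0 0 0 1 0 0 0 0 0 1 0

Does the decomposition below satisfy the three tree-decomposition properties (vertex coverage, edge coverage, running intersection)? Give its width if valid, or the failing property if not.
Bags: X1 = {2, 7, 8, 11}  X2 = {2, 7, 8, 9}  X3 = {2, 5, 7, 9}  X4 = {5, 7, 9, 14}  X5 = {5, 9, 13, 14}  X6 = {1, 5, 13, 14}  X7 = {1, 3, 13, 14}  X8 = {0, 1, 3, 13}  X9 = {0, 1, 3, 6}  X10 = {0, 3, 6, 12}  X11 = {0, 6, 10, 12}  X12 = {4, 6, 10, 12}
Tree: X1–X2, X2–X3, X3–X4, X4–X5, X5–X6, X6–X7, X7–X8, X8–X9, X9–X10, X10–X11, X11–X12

Yes; width 3.

Checking the three conditions: (i) the bags cover all of {0, 1, 2, 3, 4, 5, 6, 7, 8, 9, 10, 11, 12, 13, 14}; (ii) for each edge, some bag contains both endpoints; (iii) the bags containing any fixed vertex form a subtree. All hold, so the decomposition is valid with width 4 − 1 = 3.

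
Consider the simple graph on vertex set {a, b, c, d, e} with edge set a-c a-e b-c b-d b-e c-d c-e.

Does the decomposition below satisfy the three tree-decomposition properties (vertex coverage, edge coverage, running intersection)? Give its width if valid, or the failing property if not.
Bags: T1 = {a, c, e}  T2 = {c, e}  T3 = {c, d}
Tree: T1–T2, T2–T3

No — vertex b appears in no bag.

A tree decomposition must satisfy three properties: every vertex lies in some bag; for every edge, both endpoints lie together in some bag; and for every vertex, the bags containing it form a connected subtree. Here vertex b appears in no bag, so the decomposition is invalid.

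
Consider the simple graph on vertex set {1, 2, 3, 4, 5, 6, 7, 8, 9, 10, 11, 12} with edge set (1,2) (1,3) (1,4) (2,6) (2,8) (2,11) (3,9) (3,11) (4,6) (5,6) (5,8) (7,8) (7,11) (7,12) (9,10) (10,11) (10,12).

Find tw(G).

A width-3 tree decomposition is:
Bags: B1 = {7, 9, 10, 12}  B2 = {7, 9, 10, 11}  B3 = {3, 7, 9, 11}  B4 = {3, 7, 8, 11}  B5 = {2, 3, 8, 11}  B6 = {1, 2, 3, 8}  B7 = {1, 2, 5, 8}  B8 = {1, 2, 5, 6}  B9 = {1, 4, 5, 6}
Tree: B1–B2, B2–B3, B3–B4, B4–B5, B5–B6, B6–B7, B7–B8, B8–B9
Every bag has size at most 4, so the width is 4 − 1 = 3 and tw(G) ≤ 3. For the lower bound: the 4 vertex sets {9,10,12}, {7}, {11}, {1,2,3,8} are disjoint, each induces a connected subgraph, and every pair is joined by at least one edge of G. Contracting each set to a single vertex therefore yields K_{4} as a minor, and since treewidth is minor-monotone, tw(G) ≥ tw(K_{4}) = 3. Combining the bounds, tw(G) = 3.

3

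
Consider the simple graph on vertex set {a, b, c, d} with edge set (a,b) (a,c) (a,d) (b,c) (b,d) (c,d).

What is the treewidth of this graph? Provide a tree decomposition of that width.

A single bag containing all 4 vertices is trivially a valid decomposition of width 3. On the other hand G contains the 4-clique {a, b, c, d}. A clique must lie in a single bag of any decomposition, so no decomposition can have width below 3. Therefore the treewidth is 3.

Treewidth 3.
One optimal decomposition is:
Bags: B1 = {a, b, c, d}
Tree: (single bag)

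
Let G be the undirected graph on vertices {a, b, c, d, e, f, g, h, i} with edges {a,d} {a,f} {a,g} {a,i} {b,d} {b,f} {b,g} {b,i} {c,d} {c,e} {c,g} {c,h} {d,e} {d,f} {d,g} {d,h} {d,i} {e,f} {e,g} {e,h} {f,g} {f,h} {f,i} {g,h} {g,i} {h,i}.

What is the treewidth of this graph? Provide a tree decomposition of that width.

Every bag has size at most 5, so the width is 5 − 1 = 4 and tw(G) ≤ 4. For the lower bound, the 5 vertices {c, d, e, g, h} are pairwise adjacent, and any tree decomposition puts a clique entirely inside one bag — forcing width ≥ 4. Therefore the treewidth is 4.

Treewidth 4.
One such decomposition:
Bags: B1 = {d, f, g, h, i}  B2 = {a, d, f, g, i}  B3 = {b, d, f, g, i}  B4 = {d, e, f, g, h}  B5 = {c, d, e, g, h}
Tree: B1–B2, B1–B3, B1–B4, B4–B5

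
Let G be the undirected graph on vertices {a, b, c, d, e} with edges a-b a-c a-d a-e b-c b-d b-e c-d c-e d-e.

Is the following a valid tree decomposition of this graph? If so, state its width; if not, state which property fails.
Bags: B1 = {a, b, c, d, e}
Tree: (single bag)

Vertex coverage: the bags together contain {a, b, c, d, e}, the full vertex set. Edge coverage: each edge of G has both endpoints in at least one bag. Running intersection: for every vertex, the bags containing it form a connected subtree. All three properties hold, so this is a valid tree decomposition of width max|bag| − 1 = 4, and hence tw(G) ≤ 4.

Yes; width 4.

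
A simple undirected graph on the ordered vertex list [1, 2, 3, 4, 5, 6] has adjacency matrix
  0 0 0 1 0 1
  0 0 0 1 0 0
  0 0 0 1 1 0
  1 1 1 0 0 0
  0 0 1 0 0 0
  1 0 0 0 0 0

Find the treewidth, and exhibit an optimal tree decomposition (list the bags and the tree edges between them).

The largest bag has 2 vertices, giving width 1; this decomposition certifies tw(G) ≤ 1. G has an edge, so its treewidth is at least 1. Combining the bounds, tw(G) = 1.

Treewidth 1.
One optimal decomposition is:
Bags: B1 = {3, 5}  B2 = {3, 4}  B3 = {1, 4}  B4 = {2, 4}  B5 = {1, 6}
Tree: B1–B2, B2–B3, B3–B4, B3–B5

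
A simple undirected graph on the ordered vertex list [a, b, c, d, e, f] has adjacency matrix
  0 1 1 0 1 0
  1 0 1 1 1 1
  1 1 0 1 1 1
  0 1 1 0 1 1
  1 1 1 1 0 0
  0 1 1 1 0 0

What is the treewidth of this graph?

A width-3 tree decomposition is:
Bags: B1 = {a, b, c, e}  B2 = {b, c, d, e}  B3 = {b, c, d, f}
Tree: B1–B2, B2–B3
Every bag has size at most 4, so the width is 4 − 1 = 3 and tw(G) ≤ 3. For the lower bound, the 4 vertices {b, c, d, e} are pairwise adjacent, and any tree decomposition puts a clique entirely inside one bag — forcing width ≥ 3. Therefore the treewidth is 3.

3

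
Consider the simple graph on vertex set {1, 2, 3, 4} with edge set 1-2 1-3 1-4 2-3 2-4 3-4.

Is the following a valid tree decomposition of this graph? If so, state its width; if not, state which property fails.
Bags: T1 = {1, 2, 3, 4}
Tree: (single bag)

Yes; width 3.

Every vertex of G appears in some bag (union = {1, 2, 3, 4}); every edge is covered by a bag; and for each vertex v the set of bags containing v is connected in the bag tree. The decomposition is therefore valid. The largest bag has 4 vertices, so the width is 3.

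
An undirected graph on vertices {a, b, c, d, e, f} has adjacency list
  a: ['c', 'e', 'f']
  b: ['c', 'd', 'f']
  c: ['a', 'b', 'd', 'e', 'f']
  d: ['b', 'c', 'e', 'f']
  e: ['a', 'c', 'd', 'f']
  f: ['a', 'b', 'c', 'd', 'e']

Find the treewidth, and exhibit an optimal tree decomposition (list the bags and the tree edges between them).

Each bag holds 4 vertices, so the decomposition has width 3, which upper-bounds the treewidth. Conversely, {c, d, e, f} is a clique of size 4, and the vertices of any clique must share a bag in every tree decomposition; so some bag has ≥ 4 vertices and tw(G) ≥ 3. Combining the bounds, tw(G) = 3.

Treewidth 3.
Bags: B1 = {a, c, e, f}  B2 = {c, d, e, f}  B3 = {b, c, d, f}
Tree: B1–B2, B2–B3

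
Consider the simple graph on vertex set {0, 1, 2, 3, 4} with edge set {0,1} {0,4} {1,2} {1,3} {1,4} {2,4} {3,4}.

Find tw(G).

2

A width-2 tree decomposition is:
Bags: B1 = {0, 1, 4}  B2 = {1, 2, 4}  B3 = {1, 3, 4}
Tree: B1–B2, B1–B3
Every bag has size at most 3, so the width is 3 − 1 = 2 and tw(G) ≤ 2. On the other hand G contains the 3-clique {0, 1, 4}. A clique must lie in a single bag of any decomposition, so no decomposition can have width below 2. Hence tw(G) = 2 exactly.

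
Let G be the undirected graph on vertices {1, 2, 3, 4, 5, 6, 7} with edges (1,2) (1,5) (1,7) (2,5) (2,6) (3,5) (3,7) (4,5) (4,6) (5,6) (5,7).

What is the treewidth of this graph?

A width-2 tree decomposition is:
Bags: B1 = {1, 5, 7}  B2 = {3, 5, 7}  B3 = {1, 2, 5}  B4 = {2, 5, 6}  B5 = {4, 5, 6}
Tree: B1–B2, B1–B3, B3–B4, B4–B5
The largest bag has 3 vertices, giving width 2; this decomposition certifies tw(G) ≤ 2. On the other hand G contains the 3-clique {1, 2, 5}. A clique must lie in a single bag of any decomposition, so no decomposition can have width below 2. Combining the bounds, tw(G) = 2.

2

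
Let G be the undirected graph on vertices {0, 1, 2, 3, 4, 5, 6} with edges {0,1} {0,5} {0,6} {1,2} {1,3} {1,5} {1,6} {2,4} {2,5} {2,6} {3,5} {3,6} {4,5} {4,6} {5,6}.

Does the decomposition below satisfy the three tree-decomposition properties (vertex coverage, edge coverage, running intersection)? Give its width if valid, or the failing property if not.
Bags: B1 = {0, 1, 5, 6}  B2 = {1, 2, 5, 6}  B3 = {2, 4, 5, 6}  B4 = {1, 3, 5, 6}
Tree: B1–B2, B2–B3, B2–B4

Vertex coverage: the bags together contain {0, 1, 2, 3, 4, 5, 6}, the full vertex set. Edge coverage: each edge of G has both endpoints in at least one bag. Running intersection: for every vertex, the bags containing it form a connected subtree. All three properties hold, so this is a valid tree decomposition of width max|bag| − 1 = 3, and hence tw(G) ≤ 3.

Yes; width 3.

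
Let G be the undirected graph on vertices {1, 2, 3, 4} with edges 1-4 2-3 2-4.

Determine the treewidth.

1

A width-1 tree decomposition is:
Bags: B1 = {1, 4}  B2 = {2, 4}  B3 = {2, 3}
Tree: B1–B2, B2–B3
Every bag has size at most 2, so the width is 2 − 1 = 1 and tw(G) ≤ 1. G has an edge, so its treewidth is at least 1. The upper and lower bounds meet at 1, so that is the treewidth.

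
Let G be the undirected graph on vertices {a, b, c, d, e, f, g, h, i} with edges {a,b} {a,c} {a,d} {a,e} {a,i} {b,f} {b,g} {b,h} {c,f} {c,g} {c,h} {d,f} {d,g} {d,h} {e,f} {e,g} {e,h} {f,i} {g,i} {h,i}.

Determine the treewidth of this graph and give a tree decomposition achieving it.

Treewidth 4.
One such decomposition:
Bags: B1 = {a, f, g, h, i}  B2 = {a, c, f, g, h}  B3 = {a, b, f, g, h}  B4 = {a, d, f, g, h}  B5 = {a, e, f, g, h}
Tree: B1–B2, B2–B3, B3–B4, B4–B5

Each bag holds 5 vertices, so the decomposition has width 4, which upper-bounds the treewidth. For the lower bound: the 5 vertex sets {h,i}, {c,g}, {a,b}, {f}, {d} are disjoint, each induces a connected subgraph, and every pair is joined by at least one edge of G. Contracting each set to a single vertex therefore yields K_{5} as a minor, and since treewidth is minor-monotone, tw(G) ≥ tw(K_{5}) = 4. Hence tw(G) = 4 exactly.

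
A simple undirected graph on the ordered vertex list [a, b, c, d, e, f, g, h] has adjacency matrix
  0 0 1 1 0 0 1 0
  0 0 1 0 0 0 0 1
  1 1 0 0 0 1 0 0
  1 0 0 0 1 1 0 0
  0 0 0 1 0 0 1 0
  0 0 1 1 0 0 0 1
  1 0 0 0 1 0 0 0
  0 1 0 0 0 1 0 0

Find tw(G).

A width-2 tree decomposition is:
Bags: B1 = {b, c, h}  B2 = {c, f, h}  B3 = {a, c, f}  B4 = {a, d, f}  B5 = {a, d, g}  B6 = {d, e, g}
Tree: B1–B2, B2–B3, B3–B4, B4–B5, B5–B6
The largest bag has 3 vertices, giving width 2; this decomposition certifies tw(G) ≤ 2. For the lower bound, G contains the cycle b–h–f–c–b, so G is not a forest; only forests have treewidth ≤ 1, hence tw(G) ≥ 2. The upper and lower bounds meet at 2, so that is the treewidth.

2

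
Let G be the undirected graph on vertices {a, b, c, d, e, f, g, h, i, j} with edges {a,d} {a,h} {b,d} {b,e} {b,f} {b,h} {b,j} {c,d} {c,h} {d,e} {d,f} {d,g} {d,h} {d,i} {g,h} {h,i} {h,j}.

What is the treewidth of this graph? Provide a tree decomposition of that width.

Each bag holds 3 vertices, so the decomposition has width 2, which upper-bounds the treewidth. For the lower bound, the 3 vertices {b, d, e} are pairwise adjacent, and any tree decomposition puts a clique entirely inside one bag — forcing width ≥ 2. Combining the bounds, tw(G) = 2.

Treewidth 2.
One optimal decomposition is:
Bags: B1 = {c, d, h}  B2 = {b, d, h}  B3 = {b, h, j}  B4 = {b, d, e}  B5 = {d, h, i}  B6 = {d, g, h}  B7 = {a, d, h}  B8 = {b, d, f}
Tree: B1–B2, B2–B3, B2–B4, B2–B5, B1–B6, B1–B7, B4–B8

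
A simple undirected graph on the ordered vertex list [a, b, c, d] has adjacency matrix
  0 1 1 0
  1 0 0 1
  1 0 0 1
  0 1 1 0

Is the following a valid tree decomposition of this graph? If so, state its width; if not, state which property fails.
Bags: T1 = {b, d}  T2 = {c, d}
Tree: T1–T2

No — vertex a appears in no bag.

A tree decomposition must satisfy three properties: every vertex lies in some bag; for every edge, both endpoints lie together in some bag; and for every vertex, the bags containing it form a connected subtree. Here vertex a appears in no bag, so the decomposition is invalid.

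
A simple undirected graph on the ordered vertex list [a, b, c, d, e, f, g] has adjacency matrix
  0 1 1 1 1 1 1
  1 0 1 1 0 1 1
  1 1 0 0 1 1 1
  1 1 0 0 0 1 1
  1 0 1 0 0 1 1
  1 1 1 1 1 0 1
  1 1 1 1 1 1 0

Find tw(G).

A width-4 tree decomposition is:
Bags: B1 = {a, c, e, f, g}  B2 = {a, b, c, f, g}  B3 = {a, b, d, f, g}
Tree: B1–B2, B2–B3
Each bag holds 5 vertices, so the decomposition has width 4, which upper-bounds the treewidth. For the lower bound, the 5 vertices {a, b, d, f, g} are pairwise adjacent, and any tree decomposition puts a clique entirely inside one bag — forcing width ≥ 4. Hence tw(G) = 4 exactly.

4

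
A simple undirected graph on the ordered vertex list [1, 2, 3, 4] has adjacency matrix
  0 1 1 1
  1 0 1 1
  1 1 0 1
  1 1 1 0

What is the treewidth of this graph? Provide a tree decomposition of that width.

With just one bag of size 4, the width is 4 − 1 = 3, so tw(G) ≤ 3. Conversely, {1, 2, 3, 4} is a clique of size 4, and the vertices of any clique must share a bag in every tree decomposition; so some bag has ≥ 4 vertices and tw(G) ≥ 3. Therefore the treewidth is 3.

Treewidth 3.
One optimal decomposition is:
Bags: B1 = {1, 2, 3, 4}
Tree: (single bag)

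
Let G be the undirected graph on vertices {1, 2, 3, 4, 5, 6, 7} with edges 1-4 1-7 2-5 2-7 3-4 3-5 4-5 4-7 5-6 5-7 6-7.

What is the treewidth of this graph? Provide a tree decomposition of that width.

Each bag holds 3 vertices, so the decomposition has width 2, which upper-bounds the treewidth. On the other hand G contains the 3-clique {1, 4, 7}. A clique must lie in a single bag of any decomposition, so no decomposition can have width below 2. The upper and lower bounds meet at 2, so that is the treewidth.

Treewidth 2.
One optimal decomposition is:
Bags: B1 = {4, 5, 7}  B2 = {2, 5, 7}  B3 = {1, 4, 7}  B4 = {5, 6, 7}  B5 = {3, 4, 5}
Tree: B1–B2, B1–B3, B2–B4, B1–B5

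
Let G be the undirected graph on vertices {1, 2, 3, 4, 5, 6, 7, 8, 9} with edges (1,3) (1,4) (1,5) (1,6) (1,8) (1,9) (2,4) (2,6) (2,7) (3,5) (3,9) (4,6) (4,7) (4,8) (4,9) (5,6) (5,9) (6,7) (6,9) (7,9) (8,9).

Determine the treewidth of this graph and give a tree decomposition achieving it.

Treewidth 3.
One such decomposition:
Bags: B1 = {1, 5, 6, 9}  B2 = {1, 4, 6, 9}  B3 = {1, 3, 5, 9}  B4 = {4, 6, 7, 9}  B5 = {1, 4, 8, 9}  B6 = {2, 4, 6, 7}
Tree: B1–B2, B1–B3, B2–B4, B2–B5, B4–B6

Every bag has size at most 4, so the width is 4 − 1 = 3 and tw(G) ≤ 3. For the lower bound, the 4 vertices {1, 3, 5, 9} are pairwise adjacent, and any tree decomposition puts a clique entirely inside one bag — forcing width ≥ 3. Hence tw(G) = 3 exactly.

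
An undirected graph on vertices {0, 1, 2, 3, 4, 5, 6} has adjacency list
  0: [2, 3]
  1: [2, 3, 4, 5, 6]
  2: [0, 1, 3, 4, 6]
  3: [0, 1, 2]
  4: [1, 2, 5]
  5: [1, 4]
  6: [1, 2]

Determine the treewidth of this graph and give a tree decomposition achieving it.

Treewidth 2.
One such decomposition:
Bags: B1 = {1, 2, 6}  B2 = {1, 2, 4}  B3 = {1, 2, 3}  B4 = {1, 4, 5}  B5 = {0, 2, 3}
Tree: B1–B2, B2–B3, B2–B4, B3–B5

Each bag holds 3 vertices, so the decomposition has width 2, which upper-bounds the treewidth. On the other hand G contains the 3-clique {0, 2, 3}. A clique must lie in a single bag of any decomposition, so no decomposition can have width below 2. Combining the bounds, tw(G) = 2.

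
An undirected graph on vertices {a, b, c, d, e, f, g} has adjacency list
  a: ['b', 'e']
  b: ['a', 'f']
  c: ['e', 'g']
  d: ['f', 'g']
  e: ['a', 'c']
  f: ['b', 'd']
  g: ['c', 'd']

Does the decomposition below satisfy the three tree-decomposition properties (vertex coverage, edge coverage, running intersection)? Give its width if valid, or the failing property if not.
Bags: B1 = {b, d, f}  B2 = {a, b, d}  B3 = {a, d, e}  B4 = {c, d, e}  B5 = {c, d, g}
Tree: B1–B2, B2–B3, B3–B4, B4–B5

Yes; width 2.

Checking the three conditions: (i) the bags cover all of {a, b, c, d, e, f, g}; (ii) for each edge, some bag contains both endpoints; (iii) the bags containing any fixed vertex form a subtree. All hold, so the decomposition is valid with width 3 − 1 = 2.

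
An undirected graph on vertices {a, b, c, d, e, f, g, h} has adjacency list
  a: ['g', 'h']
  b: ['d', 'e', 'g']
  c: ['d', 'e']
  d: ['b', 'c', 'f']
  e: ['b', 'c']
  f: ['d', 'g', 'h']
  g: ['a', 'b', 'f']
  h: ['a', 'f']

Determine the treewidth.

2

A width-2 tree decomposition is:
Bags: B1 = {a, g, h}  B2 = {f, g, h}  B3 = {b, f, g}  B4 = {b, d, f}  B5 = {b, d, e}  B6 = {c, d, e}
Tree: B1–B2, B2–B3, B3–B4, B4–B5, B5–B6
Every bag has size at most 3, so the width is 3 − 1 = 2 and tw(G) ≤ 2. The edges a–h–f–g–a form a cycle, so G is not a tree and its treewidth is at least 2. The upper and lower bounds meet at 2, so that is the treewidth.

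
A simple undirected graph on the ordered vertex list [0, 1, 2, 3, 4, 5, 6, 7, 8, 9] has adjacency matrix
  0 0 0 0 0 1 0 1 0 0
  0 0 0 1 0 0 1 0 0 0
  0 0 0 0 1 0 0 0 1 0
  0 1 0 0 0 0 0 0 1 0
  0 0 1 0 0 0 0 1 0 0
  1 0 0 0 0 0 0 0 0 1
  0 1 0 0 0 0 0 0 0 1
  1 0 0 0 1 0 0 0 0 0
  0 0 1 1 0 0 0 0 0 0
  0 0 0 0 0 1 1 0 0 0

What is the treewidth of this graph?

2

A width-2 tree decomposition is:
Bags: B1 = {1, 3, 6}  B2 = {3, 6, 9}  B3 = {3, 5, 9}  B4 = {0, 3, 5}  B5 = {0, 3, 7}  B6 = {3, 4, 7}  B7 = {2, 3, 4}  B8 = {2, 3, 8}
Tree: B1–B2, B2–B3, B3–B4, B4–B5, B5–B6, B6–B7, B7–B8
The largest bag has 3 vertices, giving width 2; this decomposition certifies tw(G) ≤ 2. For the lower bound, G contains the cycle 3–1–6–9–5–0–7–4–2–8–3, so G is not a forest; only forests have treewidth ≤ 1, hence tw(G) ≥ 2. Combining the bounds, tw(G) = 2.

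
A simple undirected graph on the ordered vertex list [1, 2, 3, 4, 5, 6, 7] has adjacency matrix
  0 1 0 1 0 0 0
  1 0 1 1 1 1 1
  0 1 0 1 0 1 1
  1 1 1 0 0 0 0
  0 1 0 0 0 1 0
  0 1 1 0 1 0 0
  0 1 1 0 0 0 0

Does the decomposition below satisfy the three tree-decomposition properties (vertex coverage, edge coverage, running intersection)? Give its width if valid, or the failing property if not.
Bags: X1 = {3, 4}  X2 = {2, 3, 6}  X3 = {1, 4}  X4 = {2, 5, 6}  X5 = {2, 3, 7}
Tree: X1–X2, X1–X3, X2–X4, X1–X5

A tree decomposition must satisfy three properties: every vertex lies in some bag; for every edge, both endpoints lie together in some bag; and for every vertex, the bags containing it form a connected subtree. Here edge (2,4) lies in no bag, so the decomposition is invalid.

No — edge (2,4) lies in no bag.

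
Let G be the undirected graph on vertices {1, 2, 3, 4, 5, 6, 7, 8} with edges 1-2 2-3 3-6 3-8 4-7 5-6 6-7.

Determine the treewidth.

A width-1 tree decomposition is:
Bags: B1 = {3, 6}  B2 = {2, 3}  B3 = {3, 8}  B4 = {6, 7}  B5 = {4, 7}  B6 = {1, 2}  B7 = {5, 6}
Tree: B1–B2, B2–B3, B1–B4, B4–B5, B2–B6, B1–B7
Every bag has size at most 2, so the width is 2 − 1 = 1 and tw(G) ≤ 1. Since G has at least one edge (e.g. 6–3), it is not an edgeless graph, so tw(G) ≥ 1. Combining the bounds, tw(G) = 1.

1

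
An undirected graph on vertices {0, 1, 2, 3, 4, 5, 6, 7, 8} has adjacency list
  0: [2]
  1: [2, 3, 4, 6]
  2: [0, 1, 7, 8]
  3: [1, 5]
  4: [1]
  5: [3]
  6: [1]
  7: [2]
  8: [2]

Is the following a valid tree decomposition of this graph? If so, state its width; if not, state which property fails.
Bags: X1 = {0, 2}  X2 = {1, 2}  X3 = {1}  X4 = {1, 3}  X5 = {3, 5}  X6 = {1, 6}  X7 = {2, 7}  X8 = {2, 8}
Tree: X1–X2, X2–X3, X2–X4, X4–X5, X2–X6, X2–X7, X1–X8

A tree decomposition must satisfy three properties: every vertex lies in some bag; for every edge, both endpoints lie together in some bag; and for every vertex, the bags containing it form a connected subtree. Here vertex 4 appears in no bag, so the decomposition is invalid.

No — vertex 4 appears in no bag.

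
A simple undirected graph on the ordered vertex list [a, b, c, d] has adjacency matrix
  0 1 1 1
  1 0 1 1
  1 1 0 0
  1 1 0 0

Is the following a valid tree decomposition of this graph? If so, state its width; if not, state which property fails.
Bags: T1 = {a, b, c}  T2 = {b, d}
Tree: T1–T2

A tree decomposition must satisfy three properties: every vertex lies in some bag; for every edge, both endpoints lie together in some bag; and for every vertex, the bags containing it form a connected subtree. Here edge (a,d) lies in no bag, so the decomposition is invalid.

No — edge (a,d) lies in no bag.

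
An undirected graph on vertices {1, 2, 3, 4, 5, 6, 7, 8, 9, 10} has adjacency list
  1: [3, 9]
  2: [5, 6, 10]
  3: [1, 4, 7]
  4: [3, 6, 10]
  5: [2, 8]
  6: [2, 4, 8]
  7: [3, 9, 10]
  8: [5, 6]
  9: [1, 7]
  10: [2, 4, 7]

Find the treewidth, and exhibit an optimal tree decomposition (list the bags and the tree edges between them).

The largest bag has 3 vertices, giving width 2; this decomposition certifies tw(G) ≤ 2. The edges 5–8–6–2–5 form a cycle, so G is not a tree and its treewidth is at least 2. Combining the bounds, tw(G) = 2.

Treewidth 2.
One optimal decomposition is:
Bags: B1 = {2, 5, 8}  B2 = {2, 6, 8}  B3 = {2, 6, 10}  B4 = {4, 6, 10}  B5 = {4, 7, 10}  B6 = {3, 4, 7}  B7 = {3, 7, 9}  B8 = {1, 3, 9}
Tree: B1–B2, B2–B3, B3–B4, B4–B5, B5–B6, B6–B7, B7–B8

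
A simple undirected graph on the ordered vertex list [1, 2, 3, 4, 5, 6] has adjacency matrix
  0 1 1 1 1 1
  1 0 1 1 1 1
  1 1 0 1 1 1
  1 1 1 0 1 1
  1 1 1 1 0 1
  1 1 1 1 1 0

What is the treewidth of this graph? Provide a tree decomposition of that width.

Treewidth 5.
One such decomposition:
Bags: B1 = {1, 2, 3, 4, 5, 6}
Tree: (single bag)

With just one bag of size 6, the width is 6 − 1 = 5, so tw(G) ≤ 5. On the other hand G contains the 6-clique {1, 2, 3, 4, 5, 6}. A clique must lie in a single bag of any decomposition, so no decomposition can have width below 5. Hence tw(G) = 5 exactly.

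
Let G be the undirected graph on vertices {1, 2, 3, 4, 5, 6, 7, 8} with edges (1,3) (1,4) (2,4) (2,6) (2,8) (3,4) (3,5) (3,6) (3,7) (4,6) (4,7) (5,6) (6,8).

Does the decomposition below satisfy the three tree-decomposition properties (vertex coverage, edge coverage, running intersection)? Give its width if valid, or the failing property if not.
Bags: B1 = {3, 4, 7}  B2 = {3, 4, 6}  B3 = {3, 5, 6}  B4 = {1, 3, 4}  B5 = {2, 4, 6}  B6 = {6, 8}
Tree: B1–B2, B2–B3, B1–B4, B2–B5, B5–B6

A tree decomposition must satisfy three properties: every vertex lies in some bag; for every edge, both endpoints lie together in some bag; and for every vertex, the bags containing it form a connected subtree. Here edge (2,8) lies in no bag, so the decomposition is invalid.

No — edge (2,8) lies in no bag.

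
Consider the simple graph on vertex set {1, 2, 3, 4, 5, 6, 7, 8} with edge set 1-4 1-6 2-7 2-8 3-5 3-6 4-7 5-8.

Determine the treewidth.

2

A width-2 tree decomposition is:
Bags: B1 = {1, 3, 6}  B2 = {1, 3, 5}  B3 = {1, 5, 8}  B4 = {1, 2, 8}  B5 = {1, 2, 7}  B6 = {1, 4, 7}
Tree: B1–B2, B2–B3, B3–B4, B4–B5, B5–B6
The largest bag has 3 vertices, giving width 2; this decomposition certifies tw(G) ≤ 2. The edges 1–6–3–5–8–2–7–4–1 form a cycle, so G is not a tree and its treewidth is at least 2. The upper and lower bounds meet at 2, so that is the treewidth.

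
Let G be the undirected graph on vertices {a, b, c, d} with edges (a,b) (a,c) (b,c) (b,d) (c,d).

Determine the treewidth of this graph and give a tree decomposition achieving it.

Treewidth 2.
One such decomposition:
Bags: B1 = {a, b, c}  B2 = {b, c, d}
Tree: B1–B2

Every bag has size at most 3, so the width is 3 − 1 = 2 and tw(G) ≤ 2. On the other hand G contains the 3-clique {b, c, d}. A clique must lie in a single bag of any decomposition, so no decomposition can have width below 2. Hence tw(G) = 2 exactly.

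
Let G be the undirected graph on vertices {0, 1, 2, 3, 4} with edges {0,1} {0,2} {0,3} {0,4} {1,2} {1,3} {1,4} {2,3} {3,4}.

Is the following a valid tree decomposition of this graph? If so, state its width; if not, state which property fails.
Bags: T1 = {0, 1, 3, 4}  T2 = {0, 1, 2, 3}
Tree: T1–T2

Yes; width 3.

Vertex coverage: the bags together contain {0, 1, 2, 3, 4}, the full vertex set. Edge coverage: each edge of G has both endpoints in at least one bag. Running intersection: for every vertex, the bags containing it form a connected subtree. All three properties hold, so this is a valid tree decomposition of width max|bag| − 1 = 3, and hence tw(G) ≤ 3.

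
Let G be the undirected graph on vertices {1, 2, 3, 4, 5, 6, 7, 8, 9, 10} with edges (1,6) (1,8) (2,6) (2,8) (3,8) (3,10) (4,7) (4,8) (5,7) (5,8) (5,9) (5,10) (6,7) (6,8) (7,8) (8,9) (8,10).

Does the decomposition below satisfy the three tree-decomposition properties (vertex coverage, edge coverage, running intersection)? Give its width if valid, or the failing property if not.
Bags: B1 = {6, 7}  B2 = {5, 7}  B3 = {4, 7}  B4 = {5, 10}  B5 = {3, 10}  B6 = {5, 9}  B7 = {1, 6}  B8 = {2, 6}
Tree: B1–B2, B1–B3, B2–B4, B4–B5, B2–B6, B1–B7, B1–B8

No — vertex 8 appears in no bag.

A tree decomposition must satisfy three properties: every vertex lies in some bag; for every edge, both endpoints lie together in some bag; and for every vertex, the bags containing it form a connected subtree. Here vertex 8 appears in no bag, so the decomposition is invalid.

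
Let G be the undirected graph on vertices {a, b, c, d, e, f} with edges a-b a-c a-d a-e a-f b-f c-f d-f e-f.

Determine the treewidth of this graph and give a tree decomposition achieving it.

The largest bag has 3 vertices, giving width 2; this decomposition certifies tw(G) ≤ 2. On the other hand G contains the 3-clique {a, d, f}. A clique must lie in a single bag of any decomposition, so no decomposition can have width below 2. The upper and lower bounds meet at 2, so that is the treewidth.

Treewidth 2.
One optimal decomposition is:
Bags: B1 = {a, b, f}  B2 = {a, e, f}  B3 = {a, c, f}  B4 = {a, d, f}
Tree: B1–B2, B2–B3, B1–B4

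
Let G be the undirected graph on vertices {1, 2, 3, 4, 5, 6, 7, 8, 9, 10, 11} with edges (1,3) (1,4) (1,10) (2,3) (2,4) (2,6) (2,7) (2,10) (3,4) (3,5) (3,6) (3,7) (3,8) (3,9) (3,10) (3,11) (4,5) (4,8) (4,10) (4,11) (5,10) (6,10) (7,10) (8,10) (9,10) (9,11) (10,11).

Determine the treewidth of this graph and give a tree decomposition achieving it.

Treewidth 3.
Bags: B1 = {3, 9, 10, 11}  B2 = {3, 4, 10, 11}  B3 = {2, 3, 4, 10}  B4 = {2, 3, 6, 10}  B5 = {3, 4, 5, 10}  B6 = {3, 4, 8, 10}  B7 = {1, 3, 4, 10}  B8 = {2, 3, 7, 10}
Tree: B1–B2, B2–B3, B3–B4, B3–B5, B2–B6, B6–B7, B4–B8

The largest bag has 4 vertices, giving width 3; this decomposition certifies tw(G) ≤ 3. On the other hand G contains the 4-clique {3, 9, 10, 11}. A clique must lie in a single bag of any decomposition, so no decomposition can have width below 3. Hence tw(G) = 3 exactly.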